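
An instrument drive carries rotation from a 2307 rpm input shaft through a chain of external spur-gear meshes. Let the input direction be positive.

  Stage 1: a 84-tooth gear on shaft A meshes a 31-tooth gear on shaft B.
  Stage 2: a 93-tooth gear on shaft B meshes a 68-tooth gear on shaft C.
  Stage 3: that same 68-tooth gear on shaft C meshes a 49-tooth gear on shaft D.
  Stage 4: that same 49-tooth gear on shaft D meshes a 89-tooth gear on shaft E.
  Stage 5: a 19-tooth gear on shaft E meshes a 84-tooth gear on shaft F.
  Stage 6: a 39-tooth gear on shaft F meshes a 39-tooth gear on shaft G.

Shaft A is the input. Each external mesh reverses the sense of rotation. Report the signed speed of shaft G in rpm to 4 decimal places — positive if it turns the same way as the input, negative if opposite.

+1477.5169 rpm (same as input, |ω| = 1477.5169 rpm)

Stage 1 [84T→31T]: ω = 2307.0000×84/31 = 6251.2258 rpm, dir flips to −; running = −6251.2258
Stage 2 [93T→68T]: ω = 6251.2258×93/68 = 8549.4706 rpm, dir flips to +; running = +8549.4706
Stage 3 [68T→49T]: ω = 8549.4706×68/49 = 11864.5714 rpm, dir flips to −; running = −11864.5714
Stage 4 [49T→89T]: ω = 11864.5714×49/89 = 6532.1798 rpm, dir flips to +; running = +6532.1798
Stage 5 [19T→84T]: ω = 6532.1798×19/84 = 1477.5169 rpm, dir flips to −; running = −1477.5169
Stage 6 [39T→39T]: ω = 1477.5169×39/39 = 1477.5169 rpm, dir flips to +; running = +1477.5169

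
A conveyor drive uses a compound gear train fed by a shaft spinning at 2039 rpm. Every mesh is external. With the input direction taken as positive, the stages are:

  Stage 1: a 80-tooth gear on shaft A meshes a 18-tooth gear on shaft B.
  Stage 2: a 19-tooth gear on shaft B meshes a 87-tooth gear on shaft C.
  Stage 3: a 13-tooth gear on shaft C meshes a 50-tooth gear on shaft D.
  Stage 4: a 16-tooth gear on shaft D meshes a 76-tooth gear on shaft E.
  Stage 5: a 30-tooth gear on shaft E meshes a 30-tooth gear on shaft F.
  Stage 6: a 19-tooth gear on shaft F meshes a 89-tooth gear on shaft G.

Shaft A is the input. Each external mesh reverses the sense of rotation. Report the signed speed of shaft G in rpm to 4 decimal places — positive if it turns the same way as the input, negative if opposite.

+23.1266 rpm (same as input, |ω| = 23.1266 rpm)

Stage 1 [80T→18T]: ω = 2039.0000×80/18 = 9062.2222 rpm, dir flips to −; running = −9062.2222
Stage 2 [19T→87T]: ω = 9062.2222×19/87 = 1979.1060 rpm, dir flips to +; running = +1979.1060
Stage 3 [13T→50T]: ω = 1979.1060×13/50 = 514.5676 rpm, dir flips to −; running = −514.5676
Stage 4 [16T→76T]: ω = 514.5676×16/76 = 108.3300 rpm, dir flips to +; running = +108.3300
Stage 5 [30T→30T]: ω = 108.3300×30/30 = 108.3300 rpm, dir flips to −; running = −108.3300
Stage 6 [19T→89T]: ω = 108.3300×19/89 = 23.1266 rpm, dir flips to +; running = +23.1266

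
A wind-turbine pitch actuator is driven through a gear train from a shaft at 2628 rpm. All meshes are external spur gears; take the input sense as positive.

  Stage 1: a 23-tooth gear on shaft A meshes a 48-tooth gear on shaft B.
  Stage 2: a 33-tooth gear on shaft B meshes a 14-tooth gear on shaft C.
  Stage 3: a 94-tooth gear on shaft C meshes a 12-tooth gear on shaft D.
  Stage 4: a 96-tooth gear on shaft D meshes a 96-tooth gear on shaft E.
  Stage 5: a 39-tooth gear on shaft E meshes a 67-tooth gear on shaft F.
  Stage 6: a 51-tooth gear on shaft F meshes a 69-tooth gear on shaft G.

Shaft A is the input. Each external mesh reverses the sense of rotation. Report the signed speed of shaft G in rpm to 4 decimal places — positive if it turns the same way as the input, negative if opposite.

+10003.5780 rpm (same as input, |ω| = 10003.5780 rpm)

Stage 1 [23T→48T]: ω = 2628.0000×23/48 = 1259.2500 rpm, dir flips to −; running = −1259.2500
Stage 2 [33T→14T]: ω = 1259.2500×33/14 = 2968.2321 rpm, dir flips to +; running = +2968.2321
Stage 3 [94T→12T]: ω = 2968.2321×94/12 = 23251.1518 rpm, dir flips to −; running = −23251.1518
Stage 4 [96T→96T]: ω = 23251.1518×96/96 = 23251.1518 rpm, dir flips to +; running = +23251.1518
Stage 5 [39T→67T]: ω = 23251.1518×39/67 = 13534.2525 rpm, dir flips to −; running = −13534.2525
Stage 6 [51T→69T]: ω = 13534.2525×51/69 = 10003.5780 rpm, dir flips to +; running = +10003.5780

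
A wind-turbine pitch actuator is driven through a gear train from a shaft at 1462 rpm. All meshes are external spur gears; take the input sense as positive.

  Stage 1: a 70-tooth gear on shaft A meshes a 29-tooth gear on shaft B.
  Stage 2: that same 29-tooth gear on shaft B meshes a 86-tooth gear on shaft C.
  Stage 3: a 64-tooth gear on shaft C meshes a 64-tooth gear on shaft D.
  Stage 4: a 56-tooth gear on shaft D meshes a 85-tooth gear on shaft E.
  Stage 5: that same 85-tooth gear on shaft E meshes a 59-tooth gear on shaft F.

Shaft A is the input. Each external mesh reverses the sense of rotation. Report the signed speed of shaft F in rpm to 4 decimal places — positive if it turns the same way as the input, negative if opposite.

-1129.4915 rpm (opposite to input, |ω| = 1129.4915 rpm)

Stage 1 [70T→29T]: ω = 1462.0000×70/29 = 3528.9655 rpm, dir flips to −; running = −3528.9655
Stage 2 [29T→86T]: ω = 3528.9655×29/86 = 1190.0000 rpm, dir flips to +; running = +1190.0000
Stage 3 [64T→64T]: ω = 1190.0000×64/64 = 1190.0000 rpm, dir flips to −; running = −1190.0000
Stage 4 [56T→85T]: ω = 1190.0000×56/85 = 784.0000 rpm, dir flips to +; running = +784.0000
Stage 5 [85T→59T]: ω = 784.0000×85/59 = 1129.4915 rpm, dir flips to −; running = −1129.4915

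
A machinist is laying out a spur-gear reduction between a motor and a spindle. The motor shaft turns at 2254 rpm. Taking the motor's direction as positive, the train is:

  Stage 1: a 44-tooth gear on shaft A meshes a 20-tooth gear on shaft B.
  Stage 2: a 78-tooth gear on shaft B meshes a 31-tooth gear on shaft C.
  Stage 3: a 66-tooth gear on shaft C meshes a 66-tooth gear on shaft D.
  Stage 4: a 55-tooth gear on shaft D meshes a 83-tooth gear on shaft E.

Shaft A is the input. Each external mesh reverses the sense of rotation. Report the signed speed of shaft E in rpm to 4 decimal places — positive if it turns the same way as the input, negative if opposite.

Stage 1 [44T→20T]: ω = 2254.0000×44/20 = 4958.8000 rpm, dir flips to −; running = −4958.8000
Stage 2 [78T→31T]: ω = 4958.8000×78/31 = 12476.9806 rpm, dir flips to +; running = +12476.9806
Stage 3 [66T→66T]: ω = 12476.9806×66/66 = 12476.9806 rpm, dir flips to −; running = −12476.9806
Stage 4 [55T→83T]: ω = 12476.9806×55/83 = 8267.8787 rpm, dir flips to +; running = +8267.8787

+8267.8787 rpm (same as input, |ω| = 8267.8787 rpm)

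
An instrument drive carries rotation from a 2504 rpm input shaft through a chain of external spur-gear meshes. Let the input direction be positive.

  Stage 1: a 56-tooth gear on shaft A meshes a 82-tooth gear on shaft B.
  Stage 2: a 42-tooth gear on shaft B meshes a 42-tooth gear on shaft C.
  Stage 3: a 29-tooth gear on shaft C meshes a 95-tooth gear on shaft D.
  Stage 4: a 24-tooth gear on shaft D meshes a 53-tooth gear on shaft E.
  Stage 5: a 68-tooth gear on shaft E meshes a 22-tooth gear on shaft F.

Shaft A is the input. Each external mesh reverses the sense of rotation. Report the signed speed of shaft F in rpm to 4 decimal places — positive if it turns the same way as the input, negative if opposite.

-730.6418 rpm (opposite to input, |ω| = 730.6418 rpm)

Stage 1 [56T→82T]: ω = 2504.0000×56/82 = 1710.0488 rpm, dir flips to −; running = −1710.0488
Stage 2 [42T→42T]: ω = 1710.0488×42/42 = 1710.0488 rpm, dir flips to +; running = +1710.0488
Stage 3 [29T→95T]: ω = 1710.0488×29/95 = 522.0149 rpm, dir flips to −; running = −522.0149
Stage 4 [24T→53T]: ω = 522.0149×24/53 = 236.3841 rpm, dir flips to +; running = +236.3841
Stage 5 [68T→22T]: ω = 236.3841×68/22 = 730.6418 rpm, dir flips to −; running = −730.6418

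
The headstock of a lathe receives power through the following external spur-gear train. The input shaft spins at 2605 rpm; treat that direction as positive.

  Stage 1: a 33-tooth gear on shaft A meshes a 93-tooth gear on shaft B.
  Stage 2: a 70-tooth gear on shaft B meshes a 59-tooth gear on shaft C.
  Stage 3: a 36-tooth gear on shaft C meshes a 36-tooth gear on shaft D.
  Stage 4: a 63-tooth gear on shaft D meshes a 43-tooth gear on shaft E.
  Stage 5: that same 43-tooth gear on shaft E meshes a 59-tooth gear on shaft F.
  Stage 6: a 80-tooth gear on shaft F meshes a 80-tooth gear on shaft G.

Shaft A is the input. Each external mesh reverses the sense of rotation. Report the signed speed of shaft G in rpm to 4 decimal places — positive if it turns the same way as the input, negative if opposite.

Stage 1 [33T→93T]: ω = 2605.0000×33/93 = 924.3548 rpm, dir flips to −; running = −924.3548
Stage 2 [70T→59T]: ω = 924.3548×70/59 = 1096.6922 rpm, dir flips to +; running = +1096.6922
Stage 3 [36T→36T]: ω = 1096.6922×36/36 = 1096.6922 rpm, dir flips to −; running = −1096.6922
Stage 4 [63T→43T]: ω = 1096.6922×63/43 = 1606.7816 rpm, dir flips to +; running = +1606.7816
Stage 5 [43T→59T]: ω = 1606.7816×43/59 = 1171.0442 rpm, dir flips to −; running = −1171.0442
Stage 6 [80T→80T]: ω = 1171.0442×80/80 = 1171.0442 rpm, dir flips to +; running = +1171.0442

+1171.0442 rpm (same as input, |ω| = 1171.0442 rpm)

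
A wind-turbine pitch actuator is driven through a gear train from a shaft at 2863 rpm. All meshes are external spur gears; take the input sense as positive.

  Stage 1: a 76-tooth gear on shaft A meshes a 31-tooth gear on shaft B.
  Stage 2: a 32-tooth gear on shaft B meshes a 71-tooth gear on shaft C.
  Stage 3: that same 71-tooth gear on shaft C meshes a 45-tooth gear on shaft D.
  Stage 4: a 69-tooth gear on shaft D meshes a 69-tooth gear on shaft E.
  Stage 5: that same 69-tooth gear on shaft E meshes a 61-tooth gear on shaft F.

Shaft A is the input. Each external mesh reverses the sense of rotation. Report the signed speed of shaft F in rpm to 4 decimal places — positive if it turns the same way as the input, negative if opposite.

-5645.8582 rpm (opposite to input, |ω| = 5645.8582 rpm)

Stage 1 [76T→31T]: ω = 2863.0000×76/31 = 7018.9677 rpm, dir flips to −; running = −7018.9677
Stage 2 [32T→71T]: ω = 7018.9677×32/71 = 3163.4784 rpm, dir flips to +; running = +3163.4784
Stage 3 [71T→45T]: ω = 3163.4784×71/45 = 4991.2659 rpm, dir flips to −; running = −4991.2659
Stage 4 [69T→69T]: ω = 4991.2659×69/69 = 4991.2659 rpm, dir flips to +; running = +4991.2659
Stage 5 [69T→61T]: ω = 4991.2659×69/61 = 5645.8582 rpm, dir flips to −; running = −5645.8582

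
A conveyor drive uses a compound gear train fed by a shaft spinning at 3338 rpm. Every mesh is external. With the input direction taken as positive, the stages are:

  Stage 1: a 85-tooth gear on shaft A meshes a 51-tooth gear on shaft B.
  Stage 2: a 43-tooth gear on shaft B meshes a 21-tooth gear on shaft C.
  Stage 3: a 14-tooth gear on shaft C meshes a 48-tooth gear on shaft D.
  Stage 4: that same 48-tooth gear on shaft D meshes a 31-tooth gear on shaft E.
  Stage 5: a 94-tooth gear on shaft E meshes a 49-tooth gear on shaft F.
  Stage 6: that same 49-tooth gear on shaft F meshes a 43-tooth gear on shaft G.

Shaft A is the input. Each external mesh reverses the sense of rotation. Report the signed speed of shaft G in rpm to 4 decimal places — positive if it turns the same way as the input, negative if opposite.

+11246.3082 rpm (same as input, |ω| = 11246.3082 rpm)

Stage 1 [85T→51T]: ω = 3338.0000×85/51 = 5563.3333 rpm, dir flips to −; running = −5563.3333
Stage 2 [43T→21T]: ω = 5563.3333×43/21 = 11391.5873 rpm, dir flips to +; running = +11391.5873
Stage 3 [14T→48T]: ω = 11391.5873×14/48 = 3322.5463 rpm, dir flips to −; running = −3322.5463
Stage 4 [48T→31T]: ω = 3322.5463×48/31 = 5144.5878 rpm, dir flips to +; running = +5144.5878
Stage 5 [94T→49T]: ω = 5144.5878×94/49 = 9869.2093 rpm, dir flips to −; running = −9869.2093
Stage 6 [49T→43T]: ω = 9869.2093×49/43 = 11246.3082 rpm, dir flips to +; running = +11246.3082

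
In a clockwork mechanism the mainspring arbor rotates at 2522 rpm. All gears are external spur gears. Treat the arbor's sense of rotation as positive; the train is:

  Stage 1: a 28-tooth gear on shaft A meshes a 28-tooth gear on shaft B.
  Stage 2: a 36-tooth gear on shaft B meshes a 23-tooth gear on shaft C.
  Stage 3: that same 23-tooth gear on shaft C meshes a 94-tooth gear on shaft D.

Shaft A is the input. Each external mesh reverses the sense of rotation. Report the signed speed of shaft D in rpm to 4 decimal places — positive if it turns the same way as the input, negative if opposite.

Stage 1 [28T→28T]: ω = 2522.0000×28/28 = 2522.0000 rpm, dir flips to −; running = −2522.0000
Stage 2 [36T→23T]: ω = 2522.0000×36/23 = 3947.4783 rpm, dir flips to +; running = +3947.4783
Stage 3 [23T→94T]: ω = 3947.4783×23/94 = 965.8723 rpm, dir flips to −; running = −965.8723

-965.8723 rpm (opposite to input, |ω| = 965.8723 rpm)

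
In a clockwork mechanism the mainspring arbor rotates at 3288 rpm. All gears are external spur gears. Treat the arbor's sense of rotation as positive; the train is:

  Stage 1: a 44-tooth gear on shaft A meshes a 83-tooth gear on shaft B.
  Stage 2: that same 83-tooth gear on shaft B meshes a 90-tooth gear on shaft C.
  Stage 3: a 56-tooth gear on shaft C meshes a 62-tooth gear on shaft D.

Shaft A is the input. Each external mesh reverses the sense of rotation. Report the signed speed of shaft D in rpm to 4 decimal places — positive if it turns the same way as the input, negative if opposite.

-1451.9054 rpm (opposite to input, |ω| = 1451.9054 rpm)

Stage 1 [44T→83T]: ω = 3288.0000×44/83 = 1743.0361 rpm, dir flips to −; running = −1743.0361
Stage 2 [83T→90T]: ω = 1743.0361×83/90 = 1607.4667 rpm, dir flips to +; running = +1607.4667
Stage 3 [56T→62T]: ω = 1607.4667×56/62 = 1451.9054 rpm, dir flips to −; running = −1451.9054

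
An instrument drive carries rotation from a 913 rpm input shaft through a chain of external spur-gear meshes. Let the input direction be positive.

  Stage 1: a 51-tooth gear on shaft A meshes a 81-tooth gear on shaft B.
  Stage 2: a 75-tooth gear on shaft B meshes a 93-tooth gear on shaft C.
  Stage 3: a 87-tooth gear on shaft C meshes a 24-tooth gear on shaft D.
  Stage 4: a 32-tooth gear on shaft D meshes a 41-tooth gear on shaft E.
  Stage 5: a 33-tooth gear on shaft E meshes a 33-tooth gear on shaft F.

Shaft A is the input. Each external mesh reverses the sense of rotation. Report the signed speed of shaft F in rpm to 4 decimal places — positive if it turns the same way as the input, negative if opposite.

-1311.6211 rpm (opposite to input, |ω| = 1311.6211 rpm)

Stage 1 [51T→81T]: ω = 913.0000×51/81 = 574.8519 rpm, dir flips to −; running = −574.8519
Stage 2 [75T→93T]: ω = 574.8519×75/93 = 463.5902 rpm, dir flips to +; running = +463.5902
Stage 3 [87T→24T]: ω = 463.5902×87/24 = 1680.5145 rpm, dir flips to −; running = −1680.5145
Stage 4 [32T→41T]: ω = 1680.5145×32/41 = 1311.6211 rpm, dir flips to +; running = +1311.6211
Stage 5 [33T→33T]: ω = 1311.6211×33/33 = 1311.6211 rpm, dir flips to −; running = −1311.6211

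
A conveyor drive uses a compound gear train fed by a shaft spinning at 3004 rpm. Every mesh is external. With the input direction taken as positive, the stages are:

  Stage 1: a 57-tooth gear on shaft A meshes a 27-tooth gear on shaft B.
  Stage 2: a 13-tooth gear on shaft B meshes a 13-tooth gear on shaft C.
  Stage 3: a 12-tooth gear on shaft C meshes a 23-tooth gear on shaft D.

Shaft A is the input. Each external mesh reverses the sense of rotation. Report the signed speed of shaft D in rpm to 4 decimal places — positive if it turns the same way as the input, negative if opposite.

-3308.7536 rpm (opposite to input, |ω| = 3308.7536 rpm)

Stage 1 [57T→27T]: ω = 3004.0000×57/27 = 6341.7778 rpm, dir flips to −; running = −6341.7778
Stage 2 [13T→13T]: ω = 6341.7778×13/13 = 6341.7778 rpm, dir flips to +; running = +6341.7778
Stage 3 [12T→23T]: ω = 6341.7778×12/23 = 3308.7536 rpm, dir flips to −; running = −3308.7536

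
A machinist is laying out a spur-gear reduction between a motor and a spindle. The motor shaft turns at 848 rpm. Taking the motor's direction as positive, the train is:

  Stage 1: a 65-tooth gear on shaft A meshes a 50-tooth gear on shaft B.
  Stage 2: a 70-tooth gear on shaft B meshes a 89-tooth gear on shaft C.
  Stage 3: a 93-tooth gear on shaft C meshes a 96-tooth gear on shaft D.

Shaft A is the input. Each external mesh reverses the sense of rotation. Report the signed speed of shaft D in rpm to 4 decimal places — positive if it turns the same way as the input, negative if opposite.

Stage 1 [65T→50T]: ω = 848.0000×65/50 = 1102.4000 rpm, dir flips to −; running = −1102.4000
Stage 2 [70T→89T]: ω = 1102.4000×70/89 = 867.0562 rpm, dir flips to +; running = +867.0562
Stage 3 [93T→96T]: ω = 867.0562×93/96 = 839.9607 rpm, dir flips to −; running = −839.9607

-839.9607 rpm (opposite to input, |ω| = 839.9607 rpm)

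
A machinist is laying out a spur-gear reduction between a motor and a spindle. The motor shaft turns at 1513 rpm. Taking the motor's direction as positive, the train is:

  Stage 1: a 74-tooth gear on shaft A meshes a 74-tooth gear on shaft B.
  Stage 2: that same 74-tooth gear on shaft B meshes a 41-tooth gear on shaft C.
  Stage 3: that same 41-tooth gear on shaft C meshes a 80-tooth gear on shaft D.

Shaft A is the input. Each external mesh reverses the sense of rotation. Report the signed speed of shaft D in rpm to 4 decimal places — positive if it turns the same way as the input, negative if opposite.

-1399.5250 rpm (opposite to input, |ω| = 1399.5250 rpm)

Stage 1 [74T→74T]: ω = 1513.0000×74/74 = 1513.0000 rpm, dir flips to −; running = −1513.0000
Stage 2 [74T→41T]: ω = 1513.0000×74/41 = 2730.7805 rpm, dir flips to +; running = +2730.7805
Stage 3 [41T→80T]: ω = 2730.7805×41/80 = 1399.5250 rpm, dir flips to −; running = −1399.5250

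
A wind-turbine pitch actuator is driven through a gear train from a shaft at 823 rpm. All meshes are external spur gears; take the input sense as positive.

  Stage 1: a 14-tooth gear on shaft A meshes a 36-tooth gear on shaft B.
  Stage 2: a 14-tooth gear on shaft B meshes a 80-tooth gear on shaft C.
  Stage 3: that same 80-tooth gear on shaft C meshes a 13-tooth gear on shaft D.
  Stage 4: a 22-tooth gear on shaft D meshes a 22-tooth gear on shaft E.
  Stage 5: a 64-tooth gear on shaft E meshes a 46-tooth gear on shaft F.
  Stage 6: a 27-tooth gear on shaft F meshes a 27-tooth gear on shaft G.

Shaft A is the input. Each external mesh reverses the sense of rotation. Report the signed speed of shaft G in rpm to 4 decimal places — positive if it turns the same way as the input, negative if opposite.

+479.5481 rpm (same as input, |ω| = 479.5481 rpm)

Stage 1 [14T→36T]: ω = 823.0000×14/36 = 320.0556 rpm, dir flips to −; running = −320.0556
Stage 2 [14T→80T]: ω = 320.0556×14/80 = 56.0097 rpm, dir flips to +; running = +56.0097
Stage 3 [80T→13T]: ω = 56.0097×80/13 = 344.6752 rpm, dir flips to −; running = −344.6752
Stage 4 [22T→22T]: ω = 344.6752×22/22 = 344.6752 rpm, dir flips to +; running = +344.6752
Stage 5 [64T→46T]: ω = 344.6752×64/46 = 479.5481 rpm, dir flips to −; running = −479.5481
Stage 6 [27T→27T]: ω = 479.5481×27/27 = 479.5481 rpm, dir flips to +; running = +479.5481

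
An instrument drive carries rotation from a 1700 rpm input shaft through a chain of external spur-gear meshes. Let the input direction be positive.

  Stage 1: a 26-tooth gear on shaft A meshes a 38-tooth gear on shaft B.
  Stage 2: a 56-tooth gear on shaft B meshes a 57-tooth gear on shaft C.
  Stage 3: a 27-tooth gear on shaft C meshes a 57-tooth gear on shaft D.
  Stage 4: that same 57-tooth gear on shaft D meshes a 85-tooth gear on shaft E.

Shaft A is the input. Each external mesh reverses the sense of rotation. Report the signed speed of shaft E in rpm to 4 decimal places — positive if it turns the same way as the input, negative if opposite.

Stage 1 [26T→38T]: ω = 1700.0000×26/38 = 1163.1579 rpm, dir flips to −; running = −1163.1579
Stage 2 [56T→57T]: ω = 1163.1579×56/57 = 1142.7516 rpm, dir flips to +; running = +1142.7516
Stage 3 [27T→57T]: ω = 1142.7516×27/57 = 541.3034 rpm, dir flips to −; running = −541.3034
Stage 4 [57T→85T]: ω = 541.3034×57/85 = 362.9917 rpm, dir flips to +; running = +362.9917

+362.9917 rpm (same as input, |ω| = 362.9917 rpm)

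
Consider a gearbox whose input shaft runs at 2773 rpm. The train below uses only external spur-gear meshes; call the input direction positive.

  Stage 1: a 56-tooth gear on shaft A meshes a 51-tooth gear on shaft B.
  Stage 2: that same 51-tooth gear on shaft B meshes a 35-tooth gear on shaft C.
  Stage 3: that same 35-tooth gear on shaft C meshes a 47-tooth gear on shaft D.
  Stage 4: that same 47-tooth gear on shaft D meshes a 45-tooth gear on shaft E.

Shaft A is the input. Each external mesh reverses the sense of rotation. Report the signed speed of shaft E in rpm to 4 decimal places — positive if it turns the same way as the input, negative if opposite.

Stage 1 [56T→51T]: ω = 2773.0000×56/51 = 3044.8627 rpm, dir flips to −; running = −3044.8627
Stage 2 [51T→35T]: ω = 3044.8627×51/35 = 4436.8000 rpm, dir flips to +; running = +4436.8000
Stage 3 [35T→47T]: ω = 4436.8000×35/47 = 3304.0000 rpm, dir flips to −; running = −3304.0000
Stage 4 [47T→45T]: ω = 3304.0000×47/45 = 3450.8444 rpm, dir flips to +; running = +3450.8444

+3450.8444 rpm (same as input, |ω| = 3450.8444 rpm)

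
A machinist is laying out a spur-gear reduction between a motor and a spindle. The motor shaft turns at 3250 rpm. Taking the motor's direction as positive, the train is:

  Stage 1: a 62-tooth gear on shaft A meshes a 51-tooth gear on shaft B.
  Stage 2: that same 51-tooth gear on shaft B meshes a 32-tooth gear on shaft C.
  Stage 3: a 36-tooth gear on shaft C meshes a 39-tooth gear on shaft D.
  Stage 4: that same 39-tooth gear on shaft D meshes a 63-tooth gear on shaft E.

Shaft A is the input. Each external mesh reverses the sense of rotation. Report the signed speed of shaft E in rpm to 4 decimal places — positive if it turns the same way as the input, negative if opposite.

+3598.2143 rpm (same as input, |ω| = 3598.2143 rpm)

Stage 1 [62T→51T]: ω = 3250.0000×62/51 = 3950.9804 rpm, dir flips to −; running = −3950.9804
Stage 2 [51T→32T]: ω = 3950.9804×51/32 = 6296.8750 rpm, dir flips to +; running = +6296.8750
Stage 3 [36T→39T]: ω = 6296.8750×36/39 = 5812.5000 rpm, dir flips to −; running = −5812.5000
Stage 4 [39T→63T]: ω = 5812.5000×39/63 = 3598.2143 rpm, dir flips to +; running = +3598.2143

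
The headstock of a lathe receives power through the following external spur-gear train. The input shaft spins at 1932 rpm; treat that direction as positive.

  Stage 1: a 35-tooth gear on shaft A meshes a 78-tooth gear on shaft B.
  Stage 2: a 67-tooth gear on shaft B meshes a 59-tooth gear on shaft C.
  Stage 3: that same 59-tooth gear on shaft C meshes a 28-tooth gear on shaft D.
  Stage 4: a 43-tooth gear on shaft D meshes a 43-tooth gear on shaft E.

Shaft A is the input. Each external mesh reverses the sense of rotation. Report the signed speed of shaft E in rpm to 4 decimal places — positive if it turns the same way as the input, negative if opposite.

+2074.4231 rpm (same as input, |ω| = 2074.4231 rpm)

Stage 1 [35T→78T]: ω = 1932.0000×35/78 = 866.9231 rpm, dir flips to −; running = −866.9231
Stage 2 [67T→59T]: ω = 866.9231×67/59 = 984.4720 rpm, dir flips to +; running = +984.4720
Stage 3 [59T→28T]: ω = 984.4720×59/28 = 2074.4231 rpm, dir flips to −; running = −2074.4231
Stage 4 [43T→43T]: ω = 2074.4231×43/43 = 2074.4231 rpm, dir flips to +; running = +2074.4231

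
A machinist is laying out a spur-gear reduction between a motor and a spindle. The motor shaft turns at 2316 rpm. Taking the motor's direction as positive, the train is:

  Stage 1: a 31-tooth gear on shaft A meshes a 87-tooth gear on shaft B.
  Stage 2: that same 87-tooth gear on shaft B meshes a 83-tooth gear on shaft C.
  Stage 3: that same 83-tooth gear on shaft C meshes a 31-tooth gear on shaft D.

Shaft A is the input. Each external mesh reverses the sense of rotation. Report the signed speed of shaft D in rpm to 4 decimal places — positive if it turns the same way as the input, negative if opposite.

-2316.0000 rpm (opposite to input, |ω| = 2316.0000 rpm)

Stage 1 [31T→87T]: ω = 2316.0000×31/87 = 825.2414 rpm, dir flips to −; running = −825.2414
Stage 2 [87T→83T]: ω = 825.2414×87/83 = 865.0120 rpm, dir flips to +; running = +865.0120
Stage 3 [83T→31T]: ω = 865.0120×83/31 = 2316.0000 rpm, dir flips to −; running = −2316.0000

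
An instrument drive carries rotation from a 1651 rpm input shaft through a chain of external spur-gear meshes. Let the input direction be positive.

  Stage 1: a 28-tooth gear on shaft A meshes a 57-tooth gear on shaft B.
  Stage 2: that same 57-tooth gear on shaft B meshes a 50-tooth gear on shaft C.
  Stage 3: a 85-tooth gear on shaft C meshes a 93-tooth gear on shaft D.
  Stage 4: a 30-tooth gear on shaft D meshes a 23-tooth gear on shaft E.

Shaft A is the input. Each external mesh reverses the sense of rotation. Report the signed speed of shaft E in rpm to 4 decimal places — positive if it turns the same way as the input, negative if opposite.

Stage 1 [28T→57T]: ω = 1651.0000×28/57 = 811.0175 rpm, dir flips to −; running = −811.0175
Stage 2 [57T→50T]: ω = 811.0175×57/50 = 924.5600 rpm, dir flips to +; running = +924.5600
Stage 3 [85T→93T]: ω = 924.5600×85/93 = 845.0280 rpm, dir flips to −; running = −845.0280
Stage 4 [30T→23T]: ω = 845.0280×30/23 = 1102.2104 rpm, dir flips to +; running = +1102.2104

+1102.2104 rpm (same as input, |ω| = 1102.2104 rpm)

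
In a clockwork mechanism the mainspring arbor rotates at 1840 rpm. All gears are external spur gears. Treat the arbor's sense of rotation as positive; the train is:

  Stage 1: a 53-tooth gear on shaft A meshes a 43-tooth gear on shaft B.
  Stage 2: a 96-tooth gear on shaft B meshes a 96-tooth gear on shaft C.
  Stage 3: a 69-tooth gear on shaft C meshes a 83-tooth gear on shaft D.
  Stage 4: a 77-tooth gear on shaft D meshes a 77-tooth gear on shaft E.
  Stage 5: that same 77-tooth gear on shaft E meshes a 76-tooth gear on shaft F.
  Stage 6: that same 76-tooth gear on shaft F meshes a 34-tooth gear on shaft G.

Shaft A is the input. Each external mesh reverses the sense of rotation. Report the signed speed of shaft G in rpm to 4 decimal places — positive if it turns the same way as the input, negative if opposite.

+4269.8050 rpm (same as input, |ω| = 4269.8050 rpm)

Stage 1 [53T→43T]: ω = 1840.0000×53/43 = 2267.9070 rpm, dir flips to −; running = −2267.9070
Stage 2 [96T→96T]: ω = 2267.9070×96/96 = 2267.9070 rpm, dir flips to +; running = +2267.9070
Stage 3 [69T→83T]: ω = 2267.9070×69/83 = 1885.3685 rpm, dir flips to −; running = −1885.3685
Stage 4 [77T→77T]: ω = 1885.3685×77/77 = 1885.3685 rpm, dir flips to +; running = +1885.3685
Stage 5 [77T→76T]: ω = 1885.3685×77/76 = 1910.1759 rpm, dir flips to −; running = −1910.1759
Stage 6 [76T→34T]: ω = 1910.1759×76/34 = 4269.8050 rpm, dir flips to +; running = +4269.8050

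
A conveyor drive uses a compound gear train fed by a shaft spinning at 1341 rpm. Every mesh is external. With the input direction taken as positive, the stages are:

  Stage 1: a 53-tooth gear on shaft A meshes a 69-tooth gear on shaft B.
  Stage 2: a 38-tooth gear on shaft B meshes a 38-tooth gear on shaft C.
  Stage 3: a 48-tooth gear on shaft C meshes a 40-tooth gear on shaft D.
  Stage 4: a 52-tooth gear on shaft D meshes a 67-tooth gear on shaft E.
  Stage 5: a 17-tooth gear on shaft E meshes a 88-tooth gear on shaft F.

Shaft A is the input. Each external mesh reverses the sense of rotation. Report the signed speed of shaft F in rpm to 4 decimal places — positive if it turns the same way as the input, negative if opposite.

Stage 1 [53T→69T]: ω = 1341.0000×53/69 = 1030.0435 rpm, dir flips to −; running = −1030.0435
Stage 2 [38T→38T]: ω = 1030.0435×38/38 = 1030.0435 rpm, dir flips to +; running = +1030.0435
Stage 3 [48T→40T]: ω = 1030.0435×48/40 = 1236.0522 rpm, dir flips to −; running = −1236.0522
Stage 4 [52T→67T]: ω = 1236.0522×52/67 = 959.3241 rpm, dir flips to +; running = +959.3241
Stage 5 [17T→88T]: ω = 959.3241×17/88 = 185.3240 rpm, dir flips to −; running = −185.3240

-185.3240 rpm (opposite to input, |ω| = 185.3240 rpm)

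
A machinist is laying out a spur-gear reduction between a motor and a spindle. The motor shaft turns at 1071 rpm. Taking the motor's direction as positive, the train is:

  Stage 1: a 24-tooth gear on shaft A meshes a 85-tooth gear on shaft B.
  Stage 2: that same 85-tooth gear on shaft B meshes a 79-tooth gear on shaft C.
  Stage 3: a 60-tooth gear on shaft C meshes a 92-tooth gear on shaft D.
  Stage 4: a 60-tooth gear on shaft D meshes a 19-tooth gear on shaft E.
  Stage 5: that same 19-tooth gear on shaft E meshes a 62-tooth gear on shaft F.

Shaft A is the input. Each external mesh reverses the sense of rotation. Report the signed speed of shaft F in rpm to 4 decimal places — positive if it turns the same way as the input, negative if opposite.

-205.3509 rpm (opposite to input, |ω| = 205.3509 rpm)

Stage 1 [24T→85T]: ω = 1071.0000×24/85 = 302.4000 rpm, dir flips to −; running = −302.4000
Stage 2 [85T→79T]: ω = 302.4000×85/79 = 325.3671 rpm, dir flips to +; running = +325.3671
Stage 3 [60T→92T]: ω = 325.3671×60/92 = 212.1959 rpm, dir flips to −; running = −212.1959
Stage 4 [60T→19T]: ω = 212.1959×60/19 = 670.0924 rpm, dir flips to +; running = +670.0924
Stage 5 [19T→62T]: ω = 670.0924×19/62 = 205.3509 rpm, dir flips to −; running = −205.3509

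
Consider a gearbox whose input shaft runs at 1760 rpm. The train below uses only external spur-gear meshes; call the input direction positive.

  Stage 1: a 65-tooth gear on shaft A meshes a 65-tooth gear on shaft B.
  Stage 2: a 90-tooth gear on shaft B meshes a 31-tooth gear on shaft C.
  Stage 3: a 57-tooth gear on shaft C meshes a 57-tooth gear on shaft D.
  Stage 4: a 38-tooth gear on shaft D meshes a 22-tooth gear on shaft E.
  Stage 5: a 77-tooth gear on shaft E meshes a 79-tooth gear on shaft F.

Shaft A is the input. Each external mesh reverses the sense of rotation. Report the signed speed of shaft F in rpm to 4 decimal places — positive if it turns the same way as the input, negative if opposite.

Stage 1 [65T→65T]: ω = 1760.0000×65/65 = 1760.0000 rpm, dir flips to −; running = −1760.0000
Stage 2 [90T→31T]: ω = 1760.0000×90/31 = 5109.6774 rpm, dir flips to +; running = +5109.6774
Stage 3 [57T→57T]: ω = 5109.6774×57/57 = 5109.6774 rpm, dir flips to −; running = −5109.6774
Stage 4 [38T→22T]: ω = 5109.6774×38/22 = 8825.8065 rpm, dir flips to +; running = +8825.8065
Stage 5 [77T→79T]: ω = 8825.8065×77/79 = 8602.3683 rpm, dir flips to −; running = −8602.3683

-8602.3683 rpm (opposite to input, |ω| = 8602.3683 rpm)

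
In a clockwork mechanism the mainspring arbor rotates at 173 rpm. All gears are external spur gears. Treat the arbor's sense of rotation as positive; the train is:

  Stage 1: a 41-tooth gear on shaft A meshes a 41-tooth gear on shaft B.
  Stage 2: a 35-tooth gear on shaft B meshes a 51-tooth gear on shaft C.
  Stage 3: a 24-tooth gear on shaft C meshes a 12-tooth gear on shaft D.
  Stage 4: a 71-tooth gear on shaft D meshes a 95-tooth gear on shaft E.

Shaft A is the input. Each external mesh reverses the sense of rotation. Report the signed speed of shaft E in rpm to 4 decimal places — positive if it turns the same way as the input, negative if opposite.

Stage 1 [41T→41T]: ω = 173.0000×41/41 = 173.0000 rpm, dir flips to −; running = −173.0000
Stage 2 [35T→51T]: ω = 173.0000×35/51 = 118.7255 rpm, dir flips to +; running = +118.7255
Stage 3 [24T→12T]: ω = 118.7255×24/12 = 237.4510 rpm, dir flips to −; running = −237.4510
Stage 4 [71T→95T]: ω = 237.4510×71/95 = 177.4634 rpm, dir flips to +; running = +177.4634

+177.4634 rpm (same as input, |ω| = 177.4634 rpm)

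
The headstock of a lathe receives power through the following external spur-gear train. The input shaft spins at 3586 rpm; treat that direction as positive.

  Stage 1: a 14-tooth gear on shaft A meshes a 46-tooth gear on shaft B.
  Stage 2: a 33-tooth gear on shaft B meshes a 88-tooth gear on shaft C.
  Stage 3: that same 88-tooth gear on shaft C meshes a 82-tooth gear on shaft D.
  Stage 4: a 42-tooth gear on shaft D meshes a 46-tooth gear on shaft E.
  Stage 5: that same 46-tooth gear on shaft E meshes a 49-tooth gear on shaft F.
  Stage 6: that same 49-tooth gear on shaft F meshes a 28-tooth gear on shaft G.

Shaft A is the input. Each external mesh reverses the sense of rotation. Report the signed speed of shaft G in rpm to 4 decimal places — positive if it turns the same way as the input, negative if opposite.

Stage 1 [14T→46T]: ω = 3586.0000×14/46 = 1091.3913 rpm, dir flips to −; running = −1091.3913
Stage 2 [33T→88T]: ω = 1091.3913×33/88 = 409.2717 rpm, dir flips to +; running = +409.2717
Stage 3 [88T→82T]: ω = 409.2717×88/82 = 439.2185 rpm, dir flips to −; running = −439.2185
Stage 4 [42T→46T]: ω = 439.2185×42/46 = 401.0255 rpm, dir flips to +; running = +401.0255
Stage 5 [46T→49T]: ω = 401.0255×46/49 = 376.4730 rpm, dir flips to −; running = −376.4730
Stage 6 [49T→28T]: ω = 376.4730×49/28 = 658.8277 rpm, dir flips to +; running = +658.8277

+658.8277 rpm (same as input, |ω| = 658.8277 rpm)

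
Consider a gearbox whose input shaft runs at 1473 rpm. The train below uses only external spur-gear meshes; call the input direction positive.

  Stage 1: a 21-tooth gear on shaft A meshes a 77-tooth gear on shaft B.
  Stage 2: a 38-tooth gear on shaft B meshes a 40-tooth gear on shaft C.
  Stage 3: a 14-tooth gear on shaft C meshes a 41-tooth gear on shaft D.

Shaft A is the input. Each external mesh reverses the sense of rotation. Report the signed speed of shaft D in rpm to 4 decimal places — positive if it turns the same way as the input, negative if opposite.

Stage 1 [21T→77T]: ω = 1473.0000×21/77 = 401.7273 rpm, dir flips to −; running = −401.7273
Stage 2 [38T→40T]: ω = 401.7273×38/40 = 381.6409 rpm, dir flips to +; running = +381.6409
Stage 3 [14T→41T]: ω = 381.6409×14/41 = 130.3164 rpm, dir flips to −; running = −130.3164

-130.3164 rpm (opposite to input, |ω| = 130.3164 rpm)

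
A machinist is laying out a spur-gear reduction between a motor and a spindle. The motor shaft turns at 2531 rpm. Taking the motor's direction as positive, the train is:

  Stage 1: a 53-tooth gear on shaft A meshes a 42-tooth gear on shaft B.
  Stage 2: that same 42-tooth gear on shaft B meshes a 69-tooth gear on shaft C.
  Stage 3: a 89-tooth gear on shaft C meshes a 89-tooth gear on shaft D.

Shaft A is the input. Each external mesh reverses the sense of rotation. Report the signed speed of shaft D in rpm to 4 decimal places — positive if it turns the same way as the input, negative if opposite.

-1944.1014 rpm (opposite to input, |ω| = 1944.1014 rpm)

Stage 1 [53T→42T]: ω = 2531.0000×53/42 = 3193.8810 rpm, dir flips to −; running = −3193.8810
Stage 2 [42T→69T]: ω = 3193.8810×42/69 = 1944.1014 rpm, dir flips to +; running = +1944.1014
Stage 3 [89T→89T]: ω = 1944.1014×89/89 = 1944.1014 rpm, dir flips to −; running = −1944.1014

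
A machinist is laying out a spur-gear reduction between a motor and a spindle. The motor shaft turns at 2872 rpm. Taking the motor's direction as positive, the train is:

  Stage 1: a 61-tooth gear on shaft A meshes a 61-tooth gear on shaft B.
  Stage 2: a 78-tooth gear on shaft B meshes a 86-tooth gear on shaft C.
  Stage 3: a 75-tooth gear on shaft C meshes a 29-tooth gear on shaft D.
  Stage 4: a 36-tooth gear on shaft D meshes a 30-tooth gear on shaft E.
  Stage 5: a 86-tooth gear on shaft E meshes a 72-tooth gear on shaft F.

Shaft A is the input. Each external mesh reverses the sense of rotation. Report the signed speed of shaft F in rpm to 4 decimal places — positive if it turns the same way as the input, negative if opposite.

Stage 1 [61T→61T]: ω = 2872.0000×61/61 = 2872.0000 rpm, dir flips to −; running = −2872.0000
Stage 2 [78T→86T]: ω = 2872.0000×78/86 = 2604.8372 rpm, dir flips to +; running = +2604.8372
Stage 3 [75T→29T]: ω = 2604.8372×75/29 = 6736.6480 rpm, dir flips to −; running = −6736.6480
Stage 4 [36T→30T]: ω = 6736.6480×36/30 = 8083.9775 rpm, dir flips to +; running = +8083.9775
Stage 5 [86T→72T]: ω = 8083.9775×86/72 = 9655.8621 rpm, dir flips to −; running = −9655.8621

-9655.8621 rpm (opposite to input, |ω| = 9655.8621 rpm)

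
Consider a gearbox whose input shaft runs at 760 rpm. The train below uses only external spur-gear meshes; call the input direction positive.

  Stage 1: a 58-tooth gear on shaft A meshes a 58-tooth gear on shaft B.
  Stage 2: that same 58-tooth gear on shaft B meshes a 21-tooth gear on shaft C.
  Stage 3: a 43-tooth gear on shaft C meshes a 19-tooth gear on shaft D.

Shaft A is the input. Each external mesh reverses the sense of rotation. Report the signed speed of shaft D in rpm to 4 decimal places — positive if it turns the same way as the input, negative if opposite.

Stage 1 [58T→58T]: ω = 760.0000×58/58 = 760.0000 rpm, dir flips to −; running = −760.0000
Stage 2 [58T→21T]: ω = 760.0000×58/21 = 2099.0476 rpm, dir flips to +; running = +2099.0476
Stage 3 [43T→19T]: ω = 2099.0476×43/19 = 4750.4762 rpm, dir flips to −; running = −4750.4762

-4750.4762 rpm (opposite to input, |ω| = 4750.4762 rpm)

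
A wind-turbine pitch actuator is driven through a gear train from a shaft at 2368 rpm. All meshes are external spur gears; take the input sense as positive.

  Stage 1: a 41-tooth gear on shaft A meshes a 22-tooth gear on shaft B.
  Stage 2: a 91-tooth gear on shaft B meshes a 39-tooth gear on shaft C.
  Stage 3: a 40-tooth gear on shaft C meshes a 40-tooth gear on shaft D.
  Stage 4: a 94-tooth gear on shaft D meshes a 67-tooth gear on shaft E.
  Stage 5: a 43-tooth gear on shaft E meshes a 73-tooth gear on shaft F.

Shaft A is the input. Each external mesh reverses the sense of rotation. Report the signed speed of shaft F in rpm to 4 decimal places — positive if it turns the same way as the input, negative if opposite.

-8509.7795 rpm (opposite to input, |ω| = 8509.7795 rpm)

Stage 1 [41T→22T]: ω = 2368.0000×41/22 = 4413.0909 rpm, dir flips to −; running = −4413.0909
Stage 2 [91T→39T]: ω = 4413.0909×91/39 = 10297.2121 rpm, dir flips to +; running = +10297.2121
Stage 3 [40T→40T]: ω = 10297.2121×40/40 = 10297.2121 rpm, dir flips to −; running = −10297.2121
Stage 4 [94T→67T]: ω = 10297.2121×94/67 = 14446.8349 rpm, dir flips to +; running = +14446.8349
Stage 5 [43T→73T]: ω = 14446.8349×43/73 = 8509.7795 rpm, dir flips to −; running = −8509.7795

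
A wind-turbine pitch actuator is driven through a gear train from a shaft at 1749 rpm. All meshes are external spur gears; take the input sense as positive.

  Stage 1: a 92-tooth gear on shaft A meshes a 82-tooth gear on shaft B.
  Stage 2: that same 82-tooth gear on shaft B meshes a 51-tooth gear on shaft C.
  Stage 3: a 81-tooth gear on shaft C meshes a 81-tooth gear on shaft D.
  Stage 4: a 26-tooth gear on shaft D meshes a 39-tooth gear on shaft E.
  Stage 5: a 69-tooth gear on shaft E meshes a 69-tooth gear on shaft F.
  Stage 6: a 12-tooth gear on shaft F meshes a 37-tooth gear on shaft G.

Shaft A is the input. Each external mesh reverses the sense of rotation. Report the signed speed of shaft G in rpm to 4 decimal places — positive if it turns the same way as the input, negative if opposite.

Stage 1 [92T→82T]: ω = 1749.0000×92/82 = 1962.2927 rpm, dir flips to −; running = −1962.2927
Stage 2 [82T→51T]: ω = 1962.2927×82/51 = 3155.0588 rpm, dir flips to +; running = +3155.0588
Stage 3 [81T→81T]: ω = 3155.0588×81/81 = 3155.0588 rpm, dir flips to −; running = −3155.0588
Stage 4 [26T→39T]: ω = 3155.0588×26/39 = 2103.3725 rpm, dir flips to +; running = +2103.3725
Stage 5 [69T→69T]: ω = 2103.3725×69/69 = 2103.3725 rpm, dir flips to −; running = −2103.3725
Stage 6 [12T→37T]: ω = 2103.3725×12/37 = 682.1749 rpm, dir flips to +; running = +682.1749

+682.1749 rpm (same as input, |ω| = 682.1749 rpm)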